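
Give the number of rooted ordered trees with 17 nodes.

35357670

Rooted ordered (plane) trees on m nodes have m−1 edges and are counted by C_{m−1}; m = 17 gives C_16.
C_16 = C(32,16)/17 = 601080390/17 = 35357670.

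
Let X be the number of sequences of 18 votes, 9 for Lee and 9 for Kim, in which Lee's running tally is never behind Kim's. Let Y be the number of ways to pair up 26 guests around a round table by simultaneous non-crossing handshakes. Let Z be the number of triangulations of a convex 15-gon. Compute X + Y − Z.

4862

Reading a vote for the leader as '(' and for the other as ')' turns such a sequence into a balanced string of 9 pairs, so the count is C_9. So X = C_9 = 4862.
Non-crossing handshake pairings of 2n people are counted by C_n; 26 people gives n = 13. So Y = C_13 = 742900.
Triangulations of a convex m-gon are counted by C_{m−2}; with m = 15 this is C_13. So Z = C_13 = 742900.
X + Y − Z = 4862 + 742900 − 742900 = 4862.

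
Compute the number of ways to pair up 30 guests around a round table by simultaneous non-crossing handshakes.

9694845

With 30 = 2·15 people, non-crossing handshake pairings are non-crossing perfect matchings on a circle, counted by C_15.
C_15 = C_14 · 2(2·14+1)/(14+2) = 2674440 · 58/16 = 9694845.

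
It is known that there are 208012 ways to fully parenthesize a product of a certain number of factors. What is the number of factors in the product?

13

Parenthesizations of m factors are counted by C_{m−1}; 208012 = C_12.
So the index is 12, and the number of factors is 12 + 1 = 13.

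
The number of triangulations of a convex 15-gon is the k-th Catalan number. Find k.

13

The number of triangulations of a 15-gon is the Catalan number C_13 (index = sides − 2).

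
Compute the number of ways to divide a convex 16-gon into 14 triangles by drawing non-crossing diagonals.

2674440

The number of triangulations of a 16-gon is the Catalan number C_14 (index = sides − 2).
C_14 = 2674440.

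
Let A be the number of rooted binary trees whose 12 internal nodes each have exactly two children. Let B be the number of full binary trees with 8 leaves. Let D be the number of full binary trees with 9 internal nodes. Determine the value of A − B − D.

The number of full binary trees on 12 internal nodes is the Catalan number C_12. So A = C_12 = 208012.
Full binary trees with 8 leaves have 8−1 = 7 internal nodes, so there are C_7 of them. So B = C_7 = 429.
The number of full binary trees on 9 internal nodes is the Catalan number C_9. So D = C_9 = 4862.
A − B − D = 208012 − 429 − 4862 = 202721.

202721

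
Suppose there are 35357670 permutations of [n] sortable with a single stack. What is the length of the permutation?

16

Stack-sortable permutations of [n] are counted by C_n. Since C_16 = 35357670, the index is 16.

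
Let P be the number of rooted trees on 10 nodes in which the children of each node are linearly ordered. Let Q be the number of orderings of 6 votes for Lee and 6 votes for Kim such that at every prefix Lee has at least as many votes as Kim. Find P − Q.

Rooted ordered (plane) trees on m nodes have m−1 edges and are counted by C_{m−1}; m = 10 gives C_9. So P = C_9 = 4862.
Reading a vote for the leader as '(' and for the other as ')' turns such a sequence into a balanced string of 6 pairs, so the count is C_6. So Q = C_6 = 132.
P − Q = 4862 − 132 = 4730.

4730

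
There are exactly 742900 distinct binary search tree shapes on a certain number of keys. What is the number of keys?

Binary search tree shapes on n keys are counted by C_n. The Catalan number equal to 742900 is C_13.

13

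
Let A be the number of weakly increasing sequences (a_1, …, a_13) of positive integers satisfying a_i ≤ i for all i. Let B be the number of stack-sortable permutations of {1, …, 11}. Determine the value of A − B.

Such sub-staircase sequences of length n are counted by C_n; here n = 13. So A = C_13 = 742900.
Stack-sortable permutations are exactly the 231-avoiding ones, counted by C_n; here n = 11. So B = C_11 = 58786.
A − B = 742900 − 58786 = 684114.

684114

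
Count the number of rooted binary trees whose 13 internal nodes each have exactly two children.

742900

The number of full binary trees on 13 internal nodes is the Catalan number C_13.
C_13 = C_12 · 2(2·12+1)/(12+2) = 208012 · 50/14 = 742900.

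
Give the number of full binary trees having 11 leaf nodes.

16796

Full binary trees with 11 leaves have 11−1 = 10 internal nodes, so there are C_10 of them.
C_10 = C(20,10)/11 = 184756/11 = 16796.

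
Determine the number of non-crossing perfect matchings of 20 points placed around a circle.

16796

Non-crossing perfect matchings of 2n points on a circle are counted by C_n; with 20 points, n = 10.
C_10 = C(20,10)/11 = 184756/11 = 16796.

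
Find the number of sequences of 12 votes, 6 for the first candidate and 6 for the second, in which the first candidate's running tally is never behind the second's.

Reading a vote for the leader as '(' and for the other as ')' turns such a sequence into a balanced string of 6 pairs, so the count is C_6.
C_6 = C_5 · 2(2·5+1)/(5+2) = 42 · 22/7 = 132.

132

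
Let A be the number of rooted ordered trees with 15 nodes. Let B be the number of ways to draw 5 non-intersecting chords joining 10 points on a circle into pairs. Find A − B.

2674398

Rooted ordered (plane) trees on m nodes have m−1 edges and are counted by C_{m−1}; m = 15 gives C_14. So A = C_14 = 2674440.
Pairing 10 circle points by 5 non-crossing chords gives C_5 matchings. So B = C_5 = 42.
A − B = 2674440 − 42 = 2674398.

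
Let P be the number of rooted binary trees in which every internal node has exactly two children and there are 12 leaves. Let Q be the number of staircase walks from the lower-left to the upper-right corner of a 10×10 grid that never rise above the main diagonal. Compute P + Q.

75582

A full binary tree with L leaves has L−1 internal nodes and is counted by C_{L−1}; L = 12 gives C_11. So P = C_11 = 58786.
Sub-diagonal monotone paths from (0,0) to (10,10) biject with Dyck paths of semilength 10, giving C_10. So Q = C_10 = 16796.
P + Q = 58786 + 16796 = 75582.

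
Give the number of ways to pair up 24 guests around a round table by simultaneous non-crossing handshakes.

Non-crossing handshake pairings of 2n people are counted by C_n; 24 people gives n = 12.
C_12 = C(24,12)/13 = 2704156/13 = 208012.

208012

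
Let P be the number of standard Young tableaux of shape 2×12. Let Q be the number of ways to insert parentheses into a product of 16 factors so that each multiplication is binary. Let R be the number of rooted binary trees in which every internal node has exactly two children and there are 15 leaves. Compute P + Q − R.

7228417

Standard Young tableaux of shape 2×n are counted by C_n; here n = 12. So P = C_12 = 208012.
Ways to associate a product of 16 factors correspond to binary trees on 16 leaves, so the count is C_15. So Q = C_15 = 9694845.
A full binary tree with L leaves has L−1 internal nodes and is counted by C_{L−1}; L = 15 gives C_14. So R = C_14 = 2674440.
P + Q − R = 208012 + 9694845 − 2674440 = 7228417.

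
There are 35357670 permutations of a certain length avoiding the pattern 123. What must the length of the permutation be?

Permutations of [n] avoiding a fixed length-3 pattern are counted by C_n; 35357670 = C_16.

16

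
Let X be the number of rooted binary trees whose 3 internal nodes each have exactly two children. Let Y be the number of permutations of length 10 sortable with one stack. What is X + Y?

Full binary trees with n internal nodes are counted by C_n; here n = 3. So X = C_3 = 5.
Stack-sortable permutations are exactly the 231-avoiding ones, counted by C_n; here n = 10. So Y = C_10 = 16796.
X + Y = 5 + 16796 = 16801.

16801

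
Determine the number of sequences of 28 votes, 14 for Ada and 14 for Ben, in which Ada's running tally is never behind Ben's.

2674440

Reading a vote for the leader as '(' and for the other as ')' turns such a sequence into a balanced string of 14 pairs, so the count is C_14.
C_14 = C(28,14)/15 = 40116600/15 = 2674440.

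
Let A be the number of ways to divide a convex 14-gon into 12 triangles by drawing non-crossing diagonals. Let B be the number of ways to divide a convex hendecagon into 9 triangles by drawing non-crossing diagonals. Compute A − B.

Triangulations of a convex m-gon are counted by C_{m−2}; with m = 14 this is C_12. So A = C_12 = 208012.
The number of triangulations of an 11-gon is the Catalan number C_9 (index = sides − 2). So B = C_9 = 4862.
A − B = 208012 − 4862 = 203150.

203150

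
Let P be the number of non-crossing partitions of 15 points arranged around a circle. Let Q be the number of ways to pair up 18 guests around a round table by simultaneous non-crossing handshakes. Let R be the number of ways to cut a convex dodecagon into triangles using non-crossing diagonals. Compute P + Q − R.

Non-crossing partitions of an n-element set are counted by C_n; here n = 15. So P = C_15 = 9694845.
With 18 = 2·9 people, non-crossing handshake pairings are non-crossing perfect matchings on a circle, counted by C_9. So Q = C_9 = 4862.
Triangulations of a convex m-gon are counted by C_{m−2}; with m = 12 this is C_10. So R = C_10 = 16796.
P + Q − R = 9694845 + 4862 − 16796 = 9682911.

9682911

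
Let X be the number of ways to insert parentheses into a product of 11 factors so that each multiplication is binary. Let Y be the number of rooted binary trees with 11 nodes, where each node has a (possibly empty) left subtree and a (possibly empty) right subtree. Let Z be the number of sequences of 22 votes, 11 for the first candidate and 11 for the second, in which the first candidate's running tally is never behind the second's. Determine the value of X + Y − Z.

Ways to associate a product of 11 factors correspond to binary trees on 11 leaves, so the count is C_10. So X = C_10 = 16796.
Rooted binary trees with 11 nodes (each child slot possibly empty) number C_11. So Y = C_11 = 58786.
Ballot sequences with n votes each where one side never trails are Dyck words, counted by C_n; here n = 11. So Z = C_11 = 58786.
X + Y − Z = 16796 + 58786 − 58786 = 16796.

16796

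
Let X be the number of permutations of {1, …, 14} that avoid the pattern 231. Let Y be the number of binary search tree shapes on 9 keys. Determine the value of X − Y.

For any fixed pattern of length 3, the pattern-avoiding permutations of [14] number C_14. So X = C_14 = 2674440.
Rooted binary trees with 9 nodes (each child slot possibly empty) number C_9. So Y = C_9 = 4862.
X − Y = 2674440 − 4862 = 2669578.

2669578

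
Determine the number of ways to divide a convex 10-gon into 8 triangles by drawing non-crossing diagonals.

Triangulations of a convex m-gon are counted by C_{m−2}; with m = 10 this is C_8.
C_8 = C(16,8)/9 = 12870/9 = 1430.

1430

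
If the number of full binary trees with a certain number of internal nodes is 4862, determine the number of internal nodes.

9

Full binary trees with n internal nodes are counted by C_n; 4862 = C_9.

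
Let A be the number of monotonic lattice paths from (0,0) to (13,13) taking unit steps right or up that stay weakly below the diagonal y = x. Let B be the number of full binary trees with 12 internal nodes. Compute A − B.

534888

Sub-diagonal monotone paths from (0,0) to (13,13) biject with Dyck paths of semilength 13, giving C_13. So A = C_13 = 742900.
The number of full binary trees on 12 internal nodes is the Catalan number C_12. So B = C_12 = 208012.
A − B = 742900 − 208012 = 534888.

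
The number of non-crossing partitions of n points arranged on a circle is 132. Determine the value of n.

6

Non-crossing partitions of [n] are counted by C_n; 132 = C_6.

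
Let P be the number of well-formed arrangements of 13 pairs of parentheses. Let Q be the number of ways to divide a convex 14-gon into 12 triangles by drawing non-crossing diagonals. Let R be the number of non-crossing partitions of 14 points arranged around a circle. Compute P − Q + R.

3209328

Balanced strings of n pairs of brackets are counted by C_n; here n = 13. So P = C_13 = 742900.
A convex 14-gon is triangulated into 12 triangles, and the number of such triangulations is the Catalan number C_{14−2} = C_12. So Q = C_12 = 208012.
Non-crossing partitions of an n-element set are counted by C_n; here n = 14. So R = C_14 = 2674440.
P − Q + R = 742900 − 208012 + 2674440 = 3209328.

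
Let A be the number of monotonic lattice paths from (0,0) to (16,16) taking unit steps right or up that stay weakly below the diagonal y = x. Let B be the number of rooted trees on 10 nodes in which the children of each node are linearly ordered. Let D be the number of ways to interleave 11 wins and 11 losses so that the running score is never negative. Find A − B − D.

35294022

Monotone paths in an n×n grid that stay weakly below the diagonal are counted by C_n; here n = 16. So A = C_16 = 35357670.
A rooted plane tree on 10 nodes has 9 edges, and such trees are counted by C_9. So B = C_9 = 4862.
Reading a vote for the leader as '(' and for the other as ')' turns such a sequence into a balanced string of 11 pairs, so the count is C_11. So D = C_11 = 58786.
A − B − D = 35357670 − 4862 − 58786 = 35294022.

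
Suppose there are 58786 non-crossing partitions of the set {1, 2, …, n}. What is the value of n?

Non-crossing partitions of [n] are counted by C_n, and C_11 = 58786.

11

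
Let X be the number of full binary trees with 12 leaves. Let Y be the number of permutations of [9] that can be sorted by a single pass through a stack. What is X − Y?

53924

Full binary trees with 12 leaves have 12−1 = 11 internal nodes, so there are C_11 of them. So X = C_11 = 58786.
Stack-sortable permutations are exactly the 231-avoiding ones, counted by C_n; here n = 9. So Y = C_9 = 4862.
X − Y = 58786 − 4862 = 53924.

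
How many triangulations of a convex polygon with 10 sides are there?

1430

Triangulations of a convex m-gon are counted by C_{m−2}; with m = 10 this is C_8.
C_8 = C_7 · 2(2·7+1)/(7+2) = 429 · 30/9 = 1430.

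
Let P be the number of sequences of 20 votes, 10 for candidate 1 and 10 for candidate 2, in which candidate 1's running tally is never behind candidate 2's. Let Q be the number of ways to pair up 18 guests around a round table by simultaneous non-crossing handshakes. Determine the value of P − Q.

Ballot sequences with n votes each where one side never trails are Dyck words, counted by C_n; here n = 10. So P = C_10 = 16796.
Non-crossing handshake pairings of 2n people are counted by C_n; 18 people gives n = 9. So Q = C_9 = 4862.
P − Q = 16796 − 4862 = 11934.

11934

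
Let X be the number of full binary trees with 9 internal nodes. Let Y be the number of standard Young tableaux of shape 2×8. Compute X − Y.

The number of full binary trees on 9 internal nodes is the Catalan number C_9. So X = C_9 = 4862.
Standard Young tableaux of shape 2×n are counted by C_n; here n = 8. So Y = C_8 = 1430.
X − Y = 4862 − 1430 = 3432.

3432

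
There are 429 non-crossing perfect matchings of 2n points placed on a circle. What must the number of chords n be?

Non-crossing pairings of 2n points on a circle are counted by C_n. Since C_7 = 429, the index is 7.

7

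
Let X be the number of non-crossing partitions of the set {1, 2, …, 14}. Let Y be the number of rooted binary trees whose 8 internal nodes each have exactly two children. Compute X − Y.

Non-crossing partitions of an n-element set are counted by C_n; here n = 14. So X = C_14 = 2674440.
The number of full binary trees on 8 internal nodes is the Catalan number C_8. So Y = C_8 = 1430.
X − Y = 2674440 − 1430 = 2673010.

2673010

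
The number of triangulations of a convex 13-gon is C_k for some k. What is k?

The number of triangulations of a 13-gon is the Catalan number C_11 (index = sides − 2).

11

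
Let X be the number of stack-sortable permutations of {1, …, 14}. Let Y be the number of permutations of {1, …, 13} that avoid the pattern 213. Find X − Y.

1931540

Stack-sortable permutations are exactly the 231-avoiding ones, counted by C_n; here n = 14. So X = C_14 = 2674440.
Permutations of [n] avoiding any single length-3 pattern are counted by C_n; here n = 13. So Y = C_13 = 742900.
X − Y = 2674440 − 742900 = 1931540.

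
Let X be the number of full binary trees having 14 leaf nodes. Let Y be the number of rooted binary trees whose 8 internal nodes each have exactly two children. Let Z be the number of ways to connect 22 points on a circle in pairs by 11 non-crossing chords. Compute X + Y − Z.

A full binary tree with L leaves has L−1 internal nodes and is counted by C_{L−1}; L = 14 gives C_13. So X = C_13 = 742900.
Full binary trees with n internal nodes are counted by C_n; here n = 8. So Y = C_8 = 1430.
Pairing 22 circle points by 11 non-crossing chords gives C_11 matchings. So Z = C_11 = 58786.
X + Y − Z = 742900 + 1430 − 58786 = 685544.

685544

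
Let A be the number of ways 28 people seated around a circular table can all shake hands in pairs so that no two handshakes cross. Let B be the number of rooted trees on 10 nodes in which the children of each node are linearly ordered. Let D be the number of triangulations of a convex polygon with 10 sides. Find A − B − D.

With 28 = 2·14 people, non-crossing handshake pairings are non-crossing perfect matchings on a circle, counted by C_14. So A = C_14 = 2674440.
A rooted plane tree on 10 nodes has 9 edges, and such trees are counted by C_9. So B = C_9 = 4862.
A convex 10-gon is triangulated into 8 triangles, and the number of such triangulations is the Catalan number C_{10−2} = C_8. So D = C_8 = 1430.
A − B − D = 2674440 − 4862 − 1430 = 2668148.

2668148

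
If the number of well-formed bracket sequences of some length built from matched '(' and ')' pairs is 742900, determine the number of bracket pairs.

Balanced strings of n bracket-pairs are counted by C_n; 742900 = C_13.

13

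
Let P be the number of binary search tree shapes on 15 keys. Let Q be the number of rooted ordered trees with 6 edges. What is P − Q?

Rooted binary trees with 15 nodes (each child slot possibly empty) number C_15. So P = C_15 = 9694845.
Rooted ordered trees with n edges are counted by C_n; here n = 6. So Q = C_6 = 132.
P − Q = 9694845 − 132 = 9694713.

9694713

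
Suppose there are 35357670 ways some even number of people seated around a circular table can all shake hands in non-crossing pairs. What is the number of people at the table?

32

Non-crossing handshake pairings of 2n people are counted by C_n, and C_16 = 35357670.
So n = 16, and there are 2n = 32 people.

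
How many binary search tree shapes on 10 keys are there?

Rooted binary trees with 10 nodes (each child slot possibly empty) number C_10.
C_10 = C(20,10)/11 = 184756/11 = 16796.

16796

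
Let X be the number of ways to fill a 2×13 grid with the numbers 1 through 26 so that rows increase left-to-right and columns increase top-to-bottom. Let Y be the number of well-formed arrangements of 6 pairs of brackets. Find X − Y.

742768

Standard Young tableaux of shape 2×n are counted by C_n; here n = 13. So X = C_13 = 742900.
With 6 pairs the number of balanced bracket strings is the Catalan number C_6. So Y = C_6 = 132.
X − Y = 742900 − 132 = 742768.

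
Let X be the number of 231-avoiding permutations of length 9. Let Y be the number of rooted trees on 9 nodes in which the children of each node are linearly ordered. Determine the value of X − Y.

For any fixed pattern of length 3, the pattern-avoiding permutations of [9] number C_9. So X = C_9 = 4862.
Rooted ordered (plane) trees on m nodes have m−1 edges and are counted by C_{m−1}; m = 9 gives C_8. So Y = C_8 = 1430.
X − Y = 4862 − 1430 = 3432.

3432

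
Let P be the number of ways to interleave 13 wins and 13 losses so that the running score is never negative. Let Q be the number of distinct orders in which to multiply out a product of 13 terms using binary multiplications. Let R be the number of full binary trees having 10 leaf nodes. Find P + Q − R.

946050

Ballot sequences with n votes each where one side never trails are Dyck words, counted by C_n; here n = 13. So P = C_13 = 742900.
Parenthesizations of m factors correspond to full binary trees with m leaves, counted by C_{m−1}; m = 13 gives C_12. So Q = C_12 = 208012.
A full binary tree with L leaves has L−1 internal nodes and is counted by C_{L−1}; L = 10 gives C_9. So R = C_9 = 4862.
P + Q − R = 742900 + 208012 − 4862 = 946050.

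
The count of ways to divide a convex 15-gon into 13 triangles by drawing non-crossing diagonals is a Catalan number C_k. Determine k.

13

The number of triangulations of a 15-gon is the Catalan number C_13 (index = sides − 2).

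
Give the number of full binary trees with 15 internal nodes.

9694845

Full binary trees with n internal nodes are counted by C_n; here n = 15.
C_15 = 9694845.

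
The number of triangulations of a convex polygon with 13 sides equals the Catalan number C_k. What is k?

11

A convex 13-gon is triangulated into 11 triangles, and the number of such triangulations is the Catalan number C_{13−2} = C_11.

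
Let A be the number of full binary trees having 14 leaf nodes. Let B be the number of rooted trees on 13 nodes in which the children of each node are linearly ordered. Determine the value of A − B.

534888

A full binary tree with L leaves has L−1 internal nodes and is counted by C_{L−1}; L = 14 gives C_13. So A = C_13 = 742900.
Rooted ordered (plane) trees on m nodes have m−1 edges and are counted by C_{m−1}; m = 13 gives C_12. So B = C_12 = 208012.
A − B = 742900 − 208012 = 534888.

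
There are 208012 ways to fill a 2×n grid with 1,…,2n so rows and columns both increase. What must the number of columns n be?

12

Standard Young tableaux of shape 2×n are counted by C_n. The Catalan number equal to 208012 is C_12.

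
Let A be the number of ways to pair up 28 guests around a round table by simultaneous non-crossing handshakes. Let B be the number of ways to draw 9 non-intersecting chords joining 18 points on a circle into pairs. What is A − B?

With 28 = 2·14 people, non-crossing handshake pairings are non-crossing perfect matchings on a circle, counted by C_14. So A = C_14 = 2674440.
Non-crossing perfect matchings of 2n points on a circle are counted by C_n; with 18 points, n = 9. So B = C_9 = 4862.
A − B = 2674440 − 4862 = 2669578.

2669578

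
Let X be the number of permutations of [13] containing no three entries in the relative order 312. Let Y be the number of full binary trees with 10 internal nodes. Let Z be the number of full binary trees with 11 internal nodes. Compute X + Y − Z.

700910

Permutations of [n] avoiding any single length-3 pattern are counted by C_n; here n = 13. So X = C_13 = 742900.
Full binary trees with n internal nodes are counted by C_n; here n = 10. So Y = C_10 = 16796.
Full binary trees with n internal nodes are counted by C_n; here n = 11. So Z = C_11 = 58786.
X + Y − Z = 742900 + 16796 − 58786 = 700910.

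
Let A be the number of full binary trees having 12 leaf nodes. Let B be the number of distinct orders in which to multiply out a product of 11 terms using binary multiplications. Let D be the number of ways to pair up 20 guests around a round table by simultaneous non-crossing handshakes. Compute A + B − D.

Full binary trees with 12 leaves have 12−1 = 11 internal nodes, so there are C_11 of them. So A = C_11 = 58786.
Bracketing 11 factors into binary products is counted by C_{11−1} = C_10. So B = C_10 = 16796.
Non-crossing handshake pairings of 2n people are counted by C_n; 20 people gives n = 10. So D = C_10 = 16796.
A + B − D = 58786 + 16796 − 16796 = 58786.

58786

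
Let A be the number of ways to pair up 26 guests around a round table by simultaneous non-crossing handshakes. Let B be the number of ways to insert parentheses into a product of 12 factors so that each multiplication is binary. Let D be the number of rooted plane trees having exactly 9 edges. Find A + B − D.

With 26 = 2·13 people, non-crossing handshake pairings are non-crossing perfect matchings on a circle, counted by C_13. So A = C_13 = 742900.
Ways to associate a product of 12 factors correspond to binary trees on 12 leaves, so the count is C_11. So B = C_11 = 58786.
A rooted plane tree with 9 edges has 10 nodes, and the count is C_9. So D = C_9 = 4862.
A + B − D = 742900 + 58786 − 4862 = 796824.

796824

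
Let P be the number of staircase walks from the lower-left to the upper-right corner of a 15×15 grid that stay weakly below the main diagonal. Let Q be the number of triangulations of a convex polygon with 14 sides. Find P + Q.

9902857

Monotone paths in an n×n grid that stay weakly below the diagonal are counted by C_n; here n = 15. So P = C_15 = 9694845.
The number of triangulations of a 14-gon is the Catalan number C_12 (index = sides − 2). So Q = C_12 = 208012.
P + Q = 9694845 + 208012 = 9902857.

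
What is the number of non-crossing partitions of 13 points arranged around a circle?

742900

The non-crossing partitions of [13] form a lattice of size C_13.
C_13 = C(26,13)/14 = 10400600/14 = 742900.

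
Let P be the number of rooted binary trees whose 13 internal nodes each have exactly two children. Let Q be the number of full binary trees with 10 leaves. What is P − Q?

738038

The number of full binary trees on 13 internal nodes is the Catalan number C_13. So P = C_13 = 742900.
A full binary tree with L leaves has L−1 internal nodes and is counted by C_{L−1}; L = 10 gives C_9. So Q = C_9 = 4862.
P − Q = 742900 − 4862 = 738038.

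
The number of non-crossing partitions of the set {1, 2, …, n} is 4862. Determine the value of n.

9

Non-crossing partitions of [n] are counted by C_n. The Catalan number equal to 4862 is C_9.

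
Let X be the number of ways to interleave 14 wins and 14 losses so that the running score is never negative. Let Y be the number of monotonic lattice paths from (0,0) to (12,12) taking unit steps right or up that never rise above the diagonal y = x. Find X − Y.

Reading a vote for the leader as '(' and for the other as ')' turns such a sequence into a balanced string of 14 pairs, so the count is C_14. So X = C_14 = 2674440.
Monotone paths in an n×n grid that stay weakly below the diagonal are counted by C_n; here n = 12. So Y = C_12 = 208012.
X − Y = 2674440 − 208012 = 2466428.

2466428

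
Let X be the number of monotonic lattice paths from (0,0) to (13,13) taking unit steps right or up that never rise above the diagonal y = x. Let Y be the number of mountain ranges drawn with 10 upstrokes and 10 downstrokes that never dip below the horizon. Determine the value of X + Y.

759696

Sub-diagonal monotone paths from (0,0) to (13,13) biject with Dyck paths of semilength 13, giving C_13. So X = C_13 = 742900.
Paths of 10 up- and 10 down-steps that never dip below the axis are Dyck paths; their count is C_10. So Y = C_10 = 16796.
X + Y = 742900 + 16796 = 759696.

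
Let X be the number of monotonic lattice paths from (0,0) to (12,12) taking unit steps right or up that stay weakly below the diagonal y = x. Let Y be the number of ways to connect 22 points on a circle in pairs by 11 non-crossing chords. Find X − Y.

149226

Sub-diagonal monotone paths from (0,0) to (12,12) biject with Dyck paths of semilength 12, giving C_12. So X = C_12 = 208012.
Pairing 22 circle points by 11 non-crossing chords gives C_11 matchings. So Y = C_11 = 58786.
X − Y = 208012 − 58786 = 149226.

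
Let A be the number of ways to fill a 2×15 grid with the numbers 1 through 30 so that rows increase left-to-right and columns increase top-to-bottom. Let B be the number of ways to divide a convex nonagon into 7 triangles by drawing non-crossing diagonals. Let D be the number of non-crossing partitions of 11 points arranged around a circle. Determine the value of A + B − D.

Standard Young tableaux of shape 2×n are counted by C_n; here n = 15. So A = C_15 = 9694845.
The number of triangulations of a 9-gon is the Catalan number C_7 (index = sides − 2). So B = C_7 = 429.
The non-crossing partitions of [11] form a lattice of size C_11. So D = C_11 = 58786.
A + B − D = 9694845 + 429 − 58786 = 9636488.

9636488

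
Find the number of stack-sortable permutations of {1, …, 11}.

58786

By Knuth's characterisation, the stack-sortable permutations of length 11 are the 231-avoiders, numbering C_11.
C_11 = C(22,11)/12 = 705432/12 = 58786.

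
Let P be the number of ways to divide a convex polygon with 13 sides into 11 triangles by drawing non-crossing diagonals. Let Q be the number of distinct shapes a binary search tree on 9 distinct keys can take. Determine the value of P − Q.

The number of triangulations of a 13-gon is the Catalan number C_11 (index = sides − 2). So P = C_11 = 58786.
Binary trees (left/right distinguished) on n nodes are counted by C_n; here n = 9. So Q = C_9 = 4862.
P − Q = 58786 − 4862 = 53924.

53924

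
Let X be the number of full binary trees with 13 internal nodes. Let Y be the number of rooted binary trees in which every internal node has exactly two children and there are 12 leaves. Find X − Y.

684114

The number of full binary trees on 13 internal nodes is the Catalan number C_13. So X = C_13 = 742900.
Full binary trees with 12 leaves have 12−1 = 11 internal nodes, so there are C_11 of them. So Y = C_11 = 58786.
X − Y = 742900 − 58786 = 684114.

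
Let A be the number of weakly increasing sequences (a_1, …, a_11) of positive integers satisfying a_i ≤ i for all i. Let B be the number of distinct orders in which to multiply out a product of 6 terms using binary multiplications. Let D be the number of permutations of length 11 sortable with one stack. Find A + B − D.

Such sub-staircase sequences of length n are counted by C_n; here n = 11. So A = C_11 = 58786.
Bracketing 6 factors into binary products is counted by C_{6−1} = C_5. So B = C_5 = 42.
By Knuth's characterisation, the stack-sortable permutations of length 11 are the 231-avoiders, numbering C_11. So D = C_11 = 58786.
A + B − D = 58786 + 42 − 58786 = 42.

42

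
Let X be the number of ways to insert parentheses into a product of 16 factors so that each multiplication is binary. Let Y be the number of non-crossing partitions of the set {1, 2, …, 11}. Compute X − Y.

Parenthesizations of m factors correspond to full binary trees with m leaves, counted by C_{m−1}; m = 16 gives C_15. So X = C_15 = 9694845.
The non-crossing partitions of [11] form a lattice of size C_11. So Y = C_11 = 58786.
X − Y = 9694845 − 58786 = 9636059.

9636059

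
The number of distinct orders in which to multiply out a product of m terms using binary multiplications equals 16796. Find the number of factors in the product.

Parenthesizations of m factors are counted by C_{m−1}, and C_10 = 16796.
So the index is 10, and the number of factors is 10 + 1 = 11.

11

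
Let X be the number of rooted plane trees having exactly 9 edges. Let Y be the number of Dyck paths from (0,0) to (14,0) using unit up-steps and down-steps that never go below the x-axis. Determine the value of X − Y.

4433

A rooted plane tree with 9 edges has 10 nodes, and the count is C_9. So X = C_9 = 4862.
Paths of 7 up- and 7 down-steps that never dip below the axis are Dyck paths; their count is C_7. So Y = C_7 = 429.
X − Y = 4862 − 429 = 4433.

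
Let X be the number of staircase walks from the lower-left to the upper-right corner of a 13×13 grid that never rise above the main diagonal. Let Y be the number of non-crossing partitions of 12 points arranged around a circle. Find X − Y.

534888

Monotone paths in an n×n grid that stay weakly below the diagonal are counted by C_n; here n = 13. So X = C_13 = 742900.
The non-crossing partitions of [12] form a lattice of size C_12. So Y = C_12 = 208012.
X − Y = 742900 − 208012 = 534888.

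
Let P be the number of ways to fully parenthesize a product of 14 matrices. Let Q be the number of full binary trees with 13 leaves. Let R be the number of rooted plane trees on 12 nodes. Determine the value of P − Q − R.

Parenthesizations of m factors correspond to full binary trees with m leaves, counted by C_{m−1}; m = 14 gives C_13. So P = C_13 = 742900.
Full binary trees with 13 leaves have 13−1 = 12 internal nodes, so there are C_12 of them. So Q = C_12 = 208012.
A rooted plane tree on 12 nodes has 11 edges, and such trees are counted by C_11. So R = C_11 = 58786.
P − Q − R = 742900 − 208012 − 58786 = 476102.

476102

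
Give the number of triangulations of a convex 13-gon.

58786

The number of triangulations of a 13-gon is the Catalan number C_11 (index = sides − 2).
C_11 = C_10 · 2(2·10+1)/(10+2) = 16796 · 42/12 = 58786.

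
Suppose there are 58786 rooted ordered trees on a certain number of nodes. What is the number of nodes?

Rooted ordered trees on m nodes are counted by C_{m−1}. The Catalan number equal to 58786 is C_11.
So the index is 11, and the number of nodes is 11 + 1 = 12.

12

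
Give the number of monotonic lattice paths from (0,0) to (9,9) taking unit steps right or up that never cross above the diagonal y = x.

Monotone paths in an n×n grid that stay weakly below the diagonal are counted by C_n; here n = 9.
C_9 = C_8 · 2(2·8+1)/(8+2) = 1430 · 34/10 = 4862.

4862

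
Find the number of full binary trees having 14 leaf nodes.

742900

Full binary trees with 14 leaves have 14−1 = 13 internal nodes, so there are C_13 of them.
C_13 = C(26,13)/14 = 10400600/14 = 742900.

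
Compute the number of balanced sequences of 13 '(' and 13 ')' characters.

With 13 pairs the number of balanced bracket strings is the Catalan number C_13.
C_13 = C(26,13)/14 = 10400600/14 = 742900.

742900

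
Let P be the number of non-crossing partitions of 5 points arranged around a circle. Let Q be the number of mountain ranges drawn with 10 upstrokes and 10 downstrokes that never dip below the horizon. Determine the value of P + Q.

16838

Non-crossing partitions of an n-element set are counted by C_n; here n = 5. So P = C_5 = 42.
A Dyck path with 10 up-steps and 10 down-steps has semilength 10, so there are C_10 of them. So Q = C_10 = 16796.
P + Q = 42 + 16796 = 16838.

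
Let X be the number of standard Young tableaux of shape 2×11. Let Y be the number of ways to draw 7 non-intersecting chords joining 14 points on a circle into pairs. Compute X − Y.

By the hook-length formula (or a Dyck-path bijection), SYT of shape 2×11 number C_11. So X = C_11 = 58786.
Pairing 14 circle points by 7 non-crossing chords gives C_7 matchings. So Y = C_7 = 429.
X − Y = 58786 − 429 = 58357.

58357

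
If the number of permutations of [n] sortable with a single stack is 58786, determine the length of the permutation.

Stack-sortable permutations of [n] are counted by C_n; 58786 = C_11.

11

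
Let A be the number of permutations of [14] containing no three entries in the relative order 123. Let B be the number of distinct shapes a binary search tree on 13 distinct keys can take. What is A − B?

Permutations of [n] avoiding any single length-3 pattern are counted by C_n; here n = 14. So A = C_14 = 2674440.
Rooted binary trees with 13 nodes (each child slot possibly empty) number C_13. So B = C_13 = 742900.
A − B = 2674440 − 742900 = 1931540.

1931540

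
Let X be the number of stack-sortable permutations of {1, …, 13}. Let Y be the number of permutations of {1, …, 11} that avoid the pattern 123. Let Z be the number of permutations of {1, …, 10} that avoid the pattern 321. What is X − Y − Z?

Stack-sortable permutations are exactly the 231-avoiding ones, counted by C_n; here n = 13. So X = C_13 = 742900.
Permutations of [n] avoiding any single length-3 pattern are counted by C_n; here n = 11. So Y = C_11 = 58786.
For any fixed pattern of length 3, the pattern-avoiding permutations of [10] number C_10. So Z = C_10 = 16796.
X − Y − Z = 742900 − 58786 − 16796 = 667318.

667318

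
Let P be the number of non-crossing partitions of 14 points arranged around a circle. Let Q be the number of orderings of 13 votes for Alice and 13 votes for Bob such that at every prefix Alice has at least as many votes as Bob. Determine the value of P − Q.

Non-crossing partitions of an n-element set are counted by C_n; here n = 14. So P = C_14 = 2674440.
Ballot sequences with n votes each where one side never trails are Dyck words, counted by C_n; here n = 13. So Q = C_13 = 742900.
P − Q = 2674440 − 742900 = 1931540.

1931540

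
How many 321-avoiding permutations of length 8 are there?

1430

Permutations of [n] avoiding any single length-3 pattern are counted by C_n; here n = 8.
C_8 = C_7 · 2(2·7+1)/(7+2) = 429 · 30/9 = 1430.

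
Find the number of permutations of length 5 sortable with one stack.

By Knuth's characterisation, the stack-sortable permutations of length 5 are the 231-avoiders, numbering C_5.
C_5 = C_4 · 2(2·4+1)/(4+2) = 14 · 18/6 = 42.

42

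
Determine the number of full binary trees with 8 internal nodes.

1430

Full binary trees with n internal nodes are counted by C_n; here n = 8.
C_8 = C_7 · 2(2·7+1)/(7+2) = 429 · 30/9 = 1430.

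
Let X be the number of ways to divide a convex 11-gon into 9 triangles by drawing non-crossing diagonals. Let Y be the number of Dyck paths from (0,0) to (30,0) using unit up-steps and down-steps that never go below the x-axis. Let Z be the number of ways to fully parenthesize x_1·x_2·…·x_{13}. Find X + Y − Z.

9491695

A convex 11-gon is triangulated into 9 triangles, and the number of such triangulations is the Catalan number C_{11−2} = C_9. So X = C_9 = 4862.
A Dyck path with 15 up-steps and 15 down-steps has semilength 15, so there are C_15 of them. So Y = C_15 = 9694845.
Bracketing 13 factors into binary products is counted by C_{13−1} = C_12. So Z = C_12 = 208012.
X + Y − Z = 4862 + 9694845 − 208012 = 9491695.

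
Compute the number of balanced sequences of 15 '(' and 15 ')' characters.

With 15 pairs the number of balanced bracket strings is the Catalan number C_15.
C_15 = C(30,15)/16 = 155117520/16 = 9694845.

9694845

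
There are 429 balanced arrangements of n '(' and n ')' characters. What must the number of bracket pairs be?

7

Balanced strings of n bracket-pairs are counted by C_n. Since C_7 = 429, the index is 7.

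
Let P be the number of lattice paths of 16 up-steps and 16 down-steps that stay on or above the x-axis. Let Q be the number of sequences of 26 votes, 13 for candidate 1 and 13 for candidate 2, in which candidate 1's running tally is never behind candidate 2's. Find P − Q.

Paths of 16 up- and 16 down-steps that never dip below the axis are Dyck paths; their count is C_16. So P = C_16 = 35357670.
Reading a vote for the leader as '(' and for the other as ')' turns such a sequence into a balanced string of 13 pairs, so the count is C_13. So Q = C_13 = 742900.
P − Q = 35357670 − 742900 = 34614770.

34614770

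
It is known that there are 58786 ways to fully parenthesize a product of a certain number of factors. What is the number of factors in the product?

12

Parenthesizations of m factors are counted by C_{m−1}; 58786 = C_11.
So the index is 11, and the number of factors is 11 + 1 = 12.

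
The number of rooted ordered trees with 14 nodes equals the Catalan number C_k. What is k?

Rooted ordered (plane) trees on m nodes have m−1 edges and are counted by C_{m−1}; m = 14 gives C_13.

13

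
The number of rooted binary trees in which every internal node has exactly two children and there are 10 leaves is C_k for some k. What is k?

Full binary trees with 10 leaves have 10−1 = 9 internal nodes, so there are C_9 of them.

9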